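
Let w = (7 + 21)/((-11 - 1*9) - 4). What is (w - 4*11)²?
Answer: 73441/36 ≈ 2040.0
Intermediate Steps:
w = -7/6 (w = 28/((-11 - 9) - 4) = 28/(-20 - 4) = 28/(-24) = 28*(-1/24) = -7/6 ≈ -1.1667)
(w - 4*11)² = (-7/6 - 4*11)² = (-7/6 - 44)² = (-271/6)² = 73441/36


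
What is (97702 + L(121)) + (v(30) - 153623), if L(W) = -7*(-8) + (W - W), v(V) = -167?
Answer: -56032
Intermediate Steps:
L(W) = 56 (L(W) = 56 + 0 = 56)
(97702 + L(121)) + (v(30) - 153623) = (97702 + 56) + (-167 - 153623) = 97758 - 153790 = -56032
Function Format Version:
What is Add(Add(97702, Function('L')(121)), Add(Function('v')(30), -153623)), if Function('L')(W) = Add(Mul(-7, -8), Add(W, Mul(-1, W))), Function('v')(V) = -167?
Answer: -56032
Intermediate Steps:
Function('L')(W) = 56 (Function('L')(W) = Add(56, 0) = 56)
Add(Add(97702, Function('L')(121)), Add(Function('v')(30), -153623)) = Add(Add(97702, 56), Add(-167, -153623)) = Add(97758, -153790) = -56032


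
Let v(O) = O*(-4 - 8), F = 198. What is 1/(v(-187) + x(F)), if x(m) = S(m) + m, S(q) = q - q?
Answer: 1/2442 ≈ 0.00040950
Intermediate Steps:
v(O) = -12*O (v(O) = O*(-12) = -12*O)
S(q) = 0
x(m) = m (x(m) = 0 + m = m)
1/(v(-187) + x(F)) = 1/(-12*(-187) + 198) = 1/(2244 + 198) = 1/2442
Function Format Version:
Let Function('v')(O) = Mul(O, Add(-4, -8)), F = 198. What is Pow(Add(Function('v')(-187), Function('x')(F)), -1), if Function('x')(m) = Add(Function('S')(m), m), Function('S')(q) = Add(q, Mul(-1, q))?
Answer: Rational(1, 2442) ≈ 0.00040950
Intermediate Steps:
Function('v')(O) = Mul(-12, O) (Function('v')(O) = Mul(O, -12) = Mul(-12, O))
Function('S')(q) = 0
Function('x')(m) = m (Function('x')(m) = Add(0, m) = m)
Pow(Add(Function('v')(-187), Function('x')(F)), -1) = Pow(Add(Mul(-12, -187), 198), -1) = Pow(Add(2244, 198), -1) = Pow(2442, -1) = Rational(1, 2442)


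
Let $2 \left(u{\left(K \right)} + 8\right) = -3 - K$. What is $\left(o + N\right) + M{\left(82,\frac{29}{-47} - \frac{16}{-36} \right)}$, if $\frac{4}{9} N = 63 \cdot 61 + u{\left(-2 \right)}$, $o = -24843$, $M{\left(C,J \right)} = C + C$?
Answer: $- \frac{128411}{8} \approx -16051.0$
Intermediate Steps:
$u{\left(K \right)} = - \frac{19}{2} - \frac{K}{2}$ ($u{\left(K \right)} = -8 + \frac{-3 - K}{2} = -8 - \left(\frac{3}{2} + \frac{K}{2}\right) = - \frac{19}{2} - \frac{K}{2}$)
$M{\left(C,J \right)} = 2 C$
$N = \frac{69021}{8}$ ($N = \frac{9 \left(63 \cdot 61 - \frac{17}{2}\right)}{4} = \frac{9 \left(3843 + \left(- \frac{19}{2} + 1\right)\right)}{4} = \frac{9 \left(3843 - \frac{17}{2}\right)}{4} = \frac{9}{4} \cdot \frac{7669}{2} = \frac{69021}{8} \approx 8627.6$)
$\left(o + N\right) + M{\left(82,\frac{29}{-47} - \frac{16}{-36} \right)} = \left(-24843 + \frac{69021}{8}\right) + 2 \cdot 82 = - \frac{129723}{8} + 164 = - \frac{128411}{8}$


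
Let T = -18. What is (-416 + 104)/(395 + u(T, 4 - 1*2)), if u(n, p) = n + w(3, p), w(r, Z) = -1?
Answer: -39/47 ≈ -0.82979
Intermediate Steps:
u(n, p) = -1 + n (u(n, p) = n - 1 = -1 + n)
(-416 + 104)/(395 + u(T, 4 - 1*2)) = (-416 + 104)/(395 + (-1 - 18)) = -312/(395 - 19) = -312/376 = -312*1/376 = -39/47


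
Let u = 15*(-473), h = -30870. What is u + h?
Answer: -37965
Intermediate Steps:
u = -7095
u + h = -7095 - 30870 = -37965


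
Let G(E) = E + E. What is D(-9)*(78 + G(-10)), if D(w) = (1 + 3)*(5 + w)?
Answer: -928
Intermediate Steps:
D(w) = 20 + 4*w (D(w) = 4*(5 + w) = 20 + 4*w)
G(E) = 2*E
D(-9)*(78 + G(-10)) = (20 + 4*(-9))*(78 + 2*(-10)) = (20 - 36)*(78 - 20) = -16*58 = -928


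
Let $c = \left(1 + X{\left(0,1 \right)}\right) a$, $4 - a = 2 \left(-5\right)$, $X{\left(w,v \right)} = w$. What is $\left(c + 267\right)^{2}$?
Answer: $78961$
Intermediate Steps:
$a = 14$ ($a = 4 - 2 \left(-5\right) = 4 - -10 = 4 + 10 = 14$)
$c = 14$ ($c = \left(1 + 0\right) 14 = 1 \cdot 14 = 14$)
$\left(c + 267\right)^{2} = \left(14 + 267\right)^{2} = 281^{2} = 78961$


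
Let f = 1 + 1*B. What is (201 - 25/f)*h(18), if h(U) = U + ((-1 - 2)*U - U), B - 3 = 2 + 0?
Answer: -10629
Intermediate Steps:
B = 5 (B = 3 + (2 + 0) = 3 + 2 = 5)
f = 6 (f = 1 + 1*5 = 1 + 5 = 6)
h(U) = -3*U (h(U) = U + (-3*U - U) = U - 4*U = -3*U)
(201 - 25/f)*h(18) = (201 - 25/6)*(-3*18) = (201 - 25*⅙)*(-54) = (201 - 25/6)*(-54) = (1181/6)*(-54) = -10629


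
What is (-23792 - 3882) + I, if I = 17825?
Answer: -9849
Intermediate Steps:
(-23792 - 3882) + I = (-23792 - 3882) + 17825 = -27674 + 17825 = -9849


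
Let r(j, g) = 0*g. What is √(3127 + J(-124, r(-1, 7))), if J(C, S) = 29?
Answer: 2*√789 ≈ 56.178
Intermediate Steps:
r(j, g) = 0
√(3127 + J(-124, r(-1, 7))) = √(3127 + 29) = √3156 = 2*√789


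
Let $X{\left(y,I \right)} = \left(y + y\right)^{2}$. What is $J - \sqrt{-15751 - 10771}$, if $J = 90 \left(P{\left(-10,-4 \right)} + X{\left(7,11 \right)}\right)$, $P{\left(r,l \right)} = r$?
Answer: $16740 - i \sqrt{26522} \approx 16740.0 - 162.86 i$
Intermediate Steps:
$X{\left(y,I \right)} = 4 y^{2}$ ($X{\left(y,I \right)} = \left(2 y\right)^{2} = 4 y^{2}$)
$J = 16740$ ($J = 90 \left(-10 + 4 \cdot 7^{2}\right) = 90 \left(-10 + 4 \cdot 49\right) = 90 \left(-10 + 196\right) = 90 \cdot 186 = 16740$)
$J - \sqrt{-15751 - 10771} = 16740 - \sqrt{-15751 - 10771} = 16740 - \sqrt{-26522} = 16740 - i \sqrt{26522}$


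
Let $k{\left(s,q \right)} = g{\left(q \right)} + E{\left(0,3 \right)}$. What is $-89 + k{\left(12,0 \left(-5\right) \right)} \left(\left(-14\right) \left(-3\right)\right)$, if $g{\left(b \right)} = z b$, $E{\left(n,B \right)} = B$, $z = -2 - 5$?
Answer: $37$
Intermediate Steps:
$z = -7$ ($z = -2 - 5 = -7$)
$g{\left(b \right)} = - 7 b$
$k{\left(s,q \right)} = 3 - 7 q$ ($k{\left(s,q \right)} = - 7 q + 3 = 3 - 7 q$)
$-89 + k{\left(12,0 \left(-5\right) \right)} \left(\left(-14\right) \left(-3\right)\right) = -89 + \left(3 - 7 \cdot 0 \left(-5\right)\right) \left(\left(-14\right) \left(-3\right)\right) = -89 + \left(3 - 0\right) 42 = -89 + \left(3 + 0\right) 42 = -89 + 3 \cdot 42 = -89 + 126 = 37$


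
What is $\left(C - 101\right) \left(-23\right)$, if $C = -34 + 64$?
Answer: $1633$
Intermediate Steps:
$C = 30$
$\left(C - 101\right) \left(-23\right) = \left(30 - 101\right) \left(-23\right) = \left(-71\right) \left(-23\right) = 1633$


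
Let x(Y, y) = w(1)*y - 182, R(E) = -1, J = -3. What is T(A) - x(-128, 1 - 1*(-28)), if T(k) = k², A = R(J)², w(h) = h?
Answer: 154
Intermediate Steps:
x(Y, y) = -182 + y (x(Y, y) = 1*y - 182 = y - 182 = -182 + y)
A = 1 (A = (-1)² = 1)
T(A) - x(-128, 1 - 1*(-28)) = 1² - (-182 + (1 - 1*(-28))) = 1 - (-182 + (1 + 28)) = 1 - (-182 + 29) = 1 - 1*(-153) = 1 + 153 = 154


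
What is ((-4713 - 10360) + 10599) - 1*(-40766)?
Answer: 36292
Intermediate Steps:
((-4713 - 10360) + 10599) - 1*(-40766) = (-15073 + 10599) + 40766 = -4474 + 40766 = 36292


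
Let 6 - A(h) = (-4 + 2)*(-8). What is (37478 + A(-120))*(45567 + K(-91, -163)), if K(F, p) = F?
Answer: 1703894768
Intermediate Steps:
A(h) = -10 (A(h) = 6 - (-4 + 2)*(-8) = 6 - (-2)*(-8) = 6 - 1*16 = 6 - 16 = -10)
(37478 + A(-120))*(45567 + K(-91, -163)) = (37478 - 10)*(45567 - 91) = 37468*45476 = 1703894768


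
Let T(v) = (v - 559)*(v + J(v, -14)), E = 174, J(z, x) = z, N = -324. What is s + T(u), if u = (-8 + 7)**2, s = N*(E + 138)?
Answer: -102204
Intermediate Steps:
s = -101088 (s = -324*(174 + 138) = -324*312 = -101088)
u = 1 (u = (-1)**2 = 1)
T(v) = 2*v*(-559 + v) (T(v) = (v - 559)*(v + v) = (-559 + v)*(2*v) = 2*v*(-559 + v))
s + T(u) = -101088 + 2*1*(-559 + 1) = -101088 + 2*1*(-558) = -101088 - 1116 = -102204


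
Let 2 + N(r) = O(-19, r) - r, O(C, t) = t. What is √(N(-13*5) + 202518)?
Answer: 2*√50629 ≈ 450.02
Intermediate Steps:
N(r) = -2 (N(r) = -2 + (r - r) = -2 + 0 = -2)
√(N(-13*5) + 202518) = √(-2 + 202518) = √202516 = 2*√50629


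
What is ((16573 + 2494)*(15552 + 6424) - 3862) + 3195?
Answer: 419015725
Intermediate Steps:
((16573 + 2494)*(15552 + 6424) - 3862) + 3195 = (19067*21976 - 3862) + 3195 = (419016392 - 3862) + 3195 = 419012530 + 3195 = 419015725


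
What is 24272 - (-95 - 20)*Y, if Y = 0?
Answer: 24272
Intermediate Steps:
24272 - (-95 - 20)*Y = 24272 - (-95 - 20)*0 = 24272 - (-115)*0 = 24272 - 1*0 = 24272 + 0 = 24272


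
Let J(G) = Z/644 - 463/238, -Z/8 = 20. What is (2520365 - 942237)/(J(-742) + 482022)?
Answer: 8638672672/2638576419 ≈ 3.2740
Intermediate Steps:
Z = -160 (Z = -8*20 = -160)
J(G) = -12009/5474 (J(G) = -160/644 - 463/238 = -160*1/644 - 463*1/238 = -40/161 - 463/238 = -12009/5474)
(2520365 - 942237)/(J(-742) + 482022) = (2520365 - 942237)/(-12009/5474 + 482022) = 1578128/(2638576419/5474) = 1578128*(5474/2638576419) = 8638672672/2638576419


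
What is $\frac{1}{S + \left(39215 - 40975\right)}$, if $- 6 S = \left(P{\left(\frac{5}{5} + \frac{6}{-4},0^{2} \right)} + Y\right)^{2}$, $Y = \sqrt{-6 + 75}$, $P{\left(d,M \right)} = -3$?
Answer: $- \frac{591}{1047820} - \frac{\sqrt{69}}{3143460} \approx -0.00056667$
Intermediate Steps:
$Y = \sqrt{69} \approx 8.3066$
$S = - \frac{\left(-3 + \sqrt{69}\right)^{2}}{6} \approx -4.6934$
$\frac{1}{S + \left(39215 - 40975\right)} = \frac{1}{\left(-13 + \sqrt{69}\right) + \left(39215 - 40975\right)} = \frac{1}{\left(-13 + \sqrt{69}\right) - 1760} = \frac{1}{-1773 + \sqrt{69}}$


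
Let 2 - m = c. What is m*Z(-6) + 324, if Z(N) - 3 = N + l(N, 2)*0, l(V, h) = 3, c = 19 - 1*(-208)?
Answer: 999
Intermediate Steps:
c = 227 (c = 19 + 208 = 227)
m = -225 (m = 2 - 1*227 = 2 - 227 = -225)
Z(N) = 3 + N (Z(N) = 3 + (N + 3*0) = 3 + (N + 0) = 3 + N)
m*Z(-6) + 324 = -225*(3 - 6) + 324 = -225*(-3) + 324 = 675 + 324 = 999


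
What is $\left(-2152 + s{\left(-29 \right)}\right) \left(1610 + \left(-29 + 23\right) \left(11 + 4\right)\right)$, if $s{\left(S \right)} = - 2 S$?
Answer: $-3182880$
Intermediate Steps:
$\left(-2152 + s{\left(-29 \right)}\right) \left(1610 + \left(-29 + 23\right) \left(11 + 4\right)\right) = \left(-2152 - -58\right) \left(1610 + \left(-29 + 23\right) \left(11 + 4\right)\right) = \left(-2152 + 58\right) \left(1610 - 90\right) = - 2094 \left(1610 - 90\right) = \left(-2094\right) 1520 = -3182880$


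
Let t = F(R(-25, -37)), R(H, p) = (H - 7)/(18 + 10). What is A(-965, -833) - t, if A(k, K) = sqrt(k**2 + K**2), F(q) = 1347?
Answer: -1347 + sqrt(1625114) ≈ -72.200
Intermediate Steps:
R(H, p) = -1/4 + H/28 (R(H, p) = (-7 + H)/28 = (-7 + H)*(1/28) = -1/4 + H/28)
A(k, K) = sqrt(K**2 + k**2)
t = 1347
A(-965, -833) - t = sqrt((-833)**2 + (-965)**2) - 1*1347 = sqrt(693889 + 931225) - 1347 = sqrt(1625114) - 1347 = -1347 + sqrt(1625114)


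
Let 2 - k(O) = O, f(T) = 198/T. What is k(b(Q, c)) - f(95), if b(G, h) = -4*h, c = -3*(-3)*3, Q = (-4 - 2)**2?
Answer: 10252/95 ≈ 107.92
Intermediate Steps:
Q = 36 (Q = (-6)**2 = 36)
c = 27 (c = 9*3 = 27)
k(O) = 2 - O
k(b(Q, c)) - f(95) = (2 - (-4)*27) - 198/95 = (2 - 1*(-108)) - 198/95 = (2 + 108) - 1*198/95 = 110 - 198/95 = 10252/95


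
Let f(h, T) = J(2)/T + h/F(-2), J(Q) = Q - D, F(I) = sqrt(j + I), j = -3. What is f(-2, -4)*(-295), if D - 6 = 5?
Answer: -2655/4 - 118*I*sqrt(5) ≈ -663.75 - 263.86*I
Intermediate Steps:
D = 11 (D = 6 + 5 = 11)
F(I) = sqrt(-3 + I)
J(Q) = -11 + Q (J(Q) = Q - 1*11 = Q - 11 = -11 + Q)
f(h, T) = -9/T - I*h*sqrt(5)/5 (f(h, T) = (-11 + 2)/T + h/(sqrt(-3 - 2)) = -9/T + h/(sqrt(-5)) = -9/T + h/((I*sqrt(5))) = -9/T + h*(-I*sqrt(5)/5) = -9/T - I*h*sqrt(5)/5)
f(-2, -4)*(-295) = (-9/(-4) - 1/5*I*(-2)*sqrt(5))*(-295) = (-9*(-1/4) + 2*I*sqrt(5)/5)*(-295) = (9/4 + 2*I*sqrt(5)/5)*(-295) = -2655/4 - 118*I*sqrt(5)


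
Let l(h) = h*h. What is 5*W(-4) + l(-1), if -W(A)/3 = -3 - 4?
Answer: 106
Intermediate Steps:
W(A) = 21 (W(A) = -3*(-3 - 4) = -3*(-7) = 21)
l(h) = h²
5*W(-4) + l(-1) = 5*21 + (-1)² = 105 + 1 = 106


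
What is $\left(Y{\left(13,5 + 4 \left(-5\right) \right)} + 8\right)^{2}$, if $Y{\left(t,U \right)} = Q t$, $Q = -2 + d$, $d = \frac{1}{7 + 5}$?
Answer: $\frac{41209}{144} \approx 286.17$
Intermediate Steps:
$d = \frac{1}{12} \approx 0.083333$
$Q = - \frac{23}{12}$ ($Q = -2 + \frac{1}{12} = - \frac{23}{12} \approx -1.9167$)
$Y{\left(t,U \right)} = - \frac{23 t}{12}$
$\left(Y{\left(13,5 + 4 \left(-5\right) \right)} + 8\right)^{2} = \left(\left(- \frac{23}{12}\right) 13 + 8\right)^{2} = \left(- \frac{299}{12} + 8\right)^{2} = \left(- \frac{203}{12}\right)^{2} = \frac{41209}{144}$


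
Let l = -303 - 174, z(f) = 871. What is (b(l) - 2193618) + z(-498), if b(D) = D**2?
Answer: -1965218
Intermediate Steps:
l = -477
(b(l) - 2193618) + z(-498) = ((-477)**2 - 2193618) + 871 = (227529 - 2193618) + 871 = -1966089 + 871 = -1965218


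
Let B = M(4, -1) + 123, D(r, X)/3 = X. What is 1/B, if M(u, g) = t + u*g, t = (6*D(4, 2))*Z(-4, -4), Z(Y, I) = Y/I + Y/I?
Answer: 1/191 ≈ 0.0052356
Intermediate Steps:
D(r, X) = 3*X
Z(Y, I) = 2*Y/I
t = 72 (t = (6*(3*2))*(2*(-4)/(-4)) = (6*6)*(2*(-4)*(-1/4)) = 36*2 = 72)
M(u, g) = 72 + g*u (M(u, g) = 72 + u*g = 72 + g*u)
B = 191 (B = (72 - 1*4) + 123 = (72 - 4) + 123 = 68 + 123 = 191)
1/B = 1/191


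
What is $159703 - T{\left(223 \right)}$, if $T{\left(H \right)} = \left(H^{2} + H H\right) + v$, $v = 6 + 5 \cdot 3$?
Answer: $60224$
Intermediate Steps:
$v = 21$ ($v = 6 + 15 = 21$)
$T{\left(H \right)} = 21 + 2 H^{2}$ ($T{\left(H \right)} = \left(H^{2} + H H\right) + 21 = \left(H^{2} + H^{2}\right) + 21 = 2 H^{2} + 21 = 21 + 2 H^{2}$)
$159703 - T{\left(223 \right)} = 159703 - \left(21 + 2 \cdot 223^{2}\right) = 159703 - \left(21 + 2 \cdot 49729\right) = 159703 - \left(21 + 99458\right) = 159703 - 99479 = 60224$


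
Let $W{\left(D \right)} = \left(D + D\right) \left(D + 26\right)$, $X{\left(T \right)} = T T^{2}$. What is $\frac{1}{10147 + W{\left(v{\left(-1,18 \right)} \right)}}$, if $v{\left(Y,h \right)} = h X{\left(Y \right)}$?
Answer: $\frac{1}{9859} \approx 0.00010143$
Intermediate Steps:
$X{\left(T \right)} = T^{3}$
$v{\left(Y,h \right)} = h Y^{3}$
$W{\left(D \right)} = 2 D \left(26 + D\right)$
$\frac{1}{10147 + W{\left(v{\left(-1,18 \right)} \right)}} = \frac{1}{10147 + 2 \cdot 18 \left(-1\right)^{3} \left(26 + 18 \left(-1\right)^{3}\right)} = \frac{1}{10147 + 2 \cdot 18 \left(-1\right) \left(26 + 18 \left(-1\right)\right)} = \frac{1}{10147 + 2 \left(-18\right) \left(26 - 18\right)} = \frac{1}{10147 + 2 \left(-18\right) 8} = \frac{1}{10147 - 288} = \frac{1}{9859}$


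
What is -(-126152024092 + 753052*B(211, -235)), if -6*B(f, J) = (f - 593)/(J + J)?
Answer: 88937248901326/705 ≈ 1.2615e+11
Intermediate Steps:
B(f, J) = -(-593 + f)/(12*J) (B(f, J) = -(f - 593)/(6*(J + J)) = -(-593 + f)/(6*(2*J)) = -(-593 + f)*1/(2*J)/6 = -(-593 + f)/(12*J))
-(-126152024092 + 753052*B(211, -235)) = -753052/(1/(-167521 + (1/12)*(593 - 1*211)/(-235))) = -753052/(1/(-167521 + (1/12)*(-1/235)*(593 - 211))) = -753052/(1/(-167521 + (1/12)*(-1/235)*382)) = -753052/(1/(-167521 - 191/1410)) = -753052/(1/(-236204801/1410)) = -753052/(-1410/236204801) = -753052*(-236204801/1410) = 88937248901326/705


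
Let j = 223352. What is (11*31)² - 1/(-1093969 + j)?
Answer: 101236215378/870617 ≈ 1.1628e+5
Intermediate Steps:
(11*31)² - 1/(-1093969 + j) = (11*31)² - 1/(-1093969 + 223352) = 341² - 1/(-870617) = 116281 - 1*(-1/870617) = 116281 + 1/870617 = 101236215378/870617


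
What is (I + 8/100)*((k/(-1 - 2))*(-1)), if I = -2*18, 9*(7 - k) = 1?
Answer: -55676/675 ≈ -82.483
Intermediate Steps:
k = 62/9 (k = 7 - 1/9*1 = 7 - 1/9 = 62/9 ≈ 6.8889)
I = -36
(I + 8/100)*((k/(-1 - 2))*(-1)) = (-36 + 8/100)*((62/(9*(-1 - 2)))*(-1)) = (-36 + 8*(1/100))*(((62/9)/(-3))*(-1)) = (-36 + 2/25)*(((62/9)*(-1/3))*(-1)) = -(-55676)*(-1)/675 = -898/25*62/27 = -55676/675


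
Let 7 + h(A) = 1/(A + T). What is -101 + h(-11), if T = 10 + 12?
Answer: -1187/11 ≈ -107.91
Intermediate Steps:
T = 22
h(A) = -7 + 1/(22 + A) (h(A) = -7 + 1/(A + 22) = -7 + 1/(22 + A))
-101 + h(-11) = -101 + (-153 - 7*(-11))/(22 - 11) = -101 + (-153 + 77)/11 = -101 + (1/11)*(-76) = -101 - 76/11 = -1187/11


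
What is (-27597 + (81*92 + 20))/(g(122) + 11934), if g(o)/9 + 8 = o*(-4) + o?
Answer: -2875/1224 ≈ -2.3489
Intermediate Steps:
g(o) = -72 - 27*o (g(o) = -72 + 9*(o*(-4) + o) = -72 + 9*(-4*o + o) = -72 + 9*(-3*o) = -72 - 27*o)
(-27597 + (81*92 + 20))/(g(122) + 11934) = (-27597 + (81*92 + 20))/((-72 - 27*122) + 11934) = (-27597 + (7452 + 20))/((-72 - 3294) + 11934) = (-27597 + 7472)/(-3366 + 11934) = -20125/8568 = -20125*1/8568 = -2875/1224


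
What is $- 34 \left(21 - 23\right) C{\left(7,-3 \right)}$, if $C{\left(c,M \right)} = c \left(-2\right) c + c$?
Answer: $-6188$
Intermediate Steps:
$C{\left(c,M \right)} = c - 2 c^{2}$ ($C{\left(c,M \right)} = - 2 c c + c = - 2 c^{2} + c = c - 2 c^{2}$)
$- 34 \left(21 - 23\right) C{\left(7,-3 \right)} = - 34 \left(21 - 23\right) 7 \left(1 - 14\right) = \left(-34\right) \left(-2\right) 7 \left(1 - 14\right) = 68 \cdot 7 \left(-13\right) = 68 \left(-91\right) = -6188$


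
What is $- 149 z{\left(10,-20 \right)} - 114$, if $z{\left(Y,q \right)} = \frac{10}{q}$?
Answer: $- \frac{79}{2} \approx -39.5$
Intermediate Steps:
$- 149 z{\left(10,-20 \right)} - 114 = - 149 \frac{10}{-20} - 114 = - 149 \cdot 10 \left(- \frac{1}{20}\right) - 114 = \left(-149\right) \left(- \frac{1}{2}\right) - 114 = \frac{149}{2} - 114 = - \frac{79}{2}$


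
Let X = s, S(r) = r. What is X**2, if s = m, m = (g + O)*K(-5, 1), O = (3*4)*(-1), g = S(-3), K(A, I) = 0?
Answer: 0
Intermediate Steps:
g = -3
O = -12 (O = 12*(-1) = -12)
m = 0 (m = (-3 - 12)*0 = -15*0 = 0)
s = 0
X = 0
X**2 = 0**2 = 0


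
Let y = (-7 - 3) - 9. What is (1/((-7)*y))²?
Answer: 1/17689 ≈ 5.6532e-5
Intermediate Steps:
y = -19 (y = -10 - 9 = -19)
(1/((-7)*y))² = (1/(-7*(-19)))² = (-⅐*(-1/19))² = (1/133)² = 1/17689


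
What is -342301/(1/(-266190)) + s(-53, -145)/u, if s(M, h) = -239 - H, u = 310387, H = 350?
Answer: 28281564307833941/310387 ≈ 9.1117e+10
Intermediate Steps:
s(M, h) = -589 (s(M, h) = -239 - 1*350 = -239 - 350 = -589)
-342301/(1/(-266190)) + s(-53, -145)/u = -342301/(1/(-266190)) - 589/310387 = -342301/(-1/266190) - 589*1/310387 = -342301*(-266190) - 589/310387 = 91117103190 - 589/310387 = 28281564307833941/310387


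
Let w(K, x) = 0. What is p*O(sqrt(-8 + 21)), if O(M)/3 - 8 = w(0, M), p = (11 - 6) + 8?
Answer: 312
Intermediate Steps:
p = 13 (p = 5 + 8 = 13)
O(M) = 24 (O(M) = 24 + 3*0 = 24 + 0 = 24)
p*O(sqrt(-8 + 21)) = 13*24 = 312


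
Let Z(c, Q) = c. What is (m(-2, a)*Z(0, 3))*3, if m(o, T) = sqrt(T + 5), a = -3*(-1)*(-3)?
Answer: 0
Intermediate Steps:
a = -9 (a = 3*(-3) = -9)
m(o, T) = sqrt(5 + T)
(m(-2, a)*Z(0, 3))*3 = (sqrt(5 - 9)*0)*3 = (sqrt(-4)*0)*3 = ((2*I)*0)*3 = 0*3 = 0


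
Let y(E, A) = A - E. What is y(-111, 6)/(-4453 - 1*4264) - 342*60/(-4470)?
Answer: 5944995/1298833 ≈ 4.5772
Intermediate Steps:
y(-111, 6)/(-4453 - 1*4264) - 342*60/(-4470) = (6 - 1*(-111))/(-4453 - 1*4264) - 342*60/(-4470) = (6 + 111)/(-4453 - 4264) - 20520*(-1/4470) = 117/(-8717) + 684/149 = 117*(-1/8717) + 684/149 = -117/8717 + 684/149 = 5944995/1298833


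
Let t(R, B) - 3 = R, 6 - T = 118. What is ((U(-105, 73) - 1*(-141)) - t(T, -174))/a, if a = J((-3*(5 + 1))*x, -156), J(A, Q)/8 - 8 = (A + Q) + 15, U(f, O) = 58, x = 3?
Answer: -7/34 ≈ -0.20588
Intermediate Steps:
T = -112 (T = 6 - 1*118 = 6 - 118 = -112)
t(R, B) = 3 + R
J(A, Q) = 184 + 8*A + 8*Q (J(A, Q) = 64 + 8*((A + Q) + 15) = 64 + 8*(15 + A + Q) = 64 + (120 + 8*A + 8*Q) = 184 + 8*A + 8*Q)
a = -1496 (a = 184 + 8*(-3*(5 + 1)*3) + 8*(-156) = 184 + 8*(-3*6*3) - 1248 = 184 + 8*(-18*3) - 1248 = 184 + 8*(-54) - 1248 = 184 - 432 - 1248 = -1496)
((U(-105, 73) - 1*(-141)) - t(T, -174))/a = ((58 - 1*(-141)) - (3 - 112))/(-1496) = ((58 + 141) - 1*(-109))*(-1/1496) = (199 + 109)*(-1/1496) = 308*(-1/1496) = -7/34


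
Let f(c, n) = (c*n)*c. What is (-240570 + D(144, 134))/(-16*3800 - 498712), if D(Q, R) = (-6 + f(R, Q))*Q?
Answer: -20671899/31084 ≈ -665.03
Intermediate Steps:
f(c, n) = n*c²
D(Q, R) = Q*(-6 + Q*R²) (D(Q, R) = (-6 + Q*R²)*Q = Q*(-6 + Q*R²))
(-240570 + D(144, 134))/(-16*3800 - 498712) = (-240570 + 144*(-6 + 144*134²))/(-16*3800 - 498712) = (-240570 + 144*(-6 + 144*17956))/(-60800 - 498712) = (-240570 + 144*(-6 + 2585664))/(-559512) = (-240570 + 144*2585658)*(-1/559512) = (-240570 + 372334752)*(-1/559512) = 372094182*(-1/559512) = -20671899/31084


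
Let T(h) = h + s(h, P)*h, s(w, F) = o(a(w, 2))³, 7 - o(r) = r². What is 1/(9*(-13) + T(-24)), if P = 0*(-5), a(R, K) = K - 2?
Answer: -1/8373 ≈ -0.00011943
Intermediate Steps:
a(R, K) = -2 + K
o(r) = 7 - r²
P = 0
s(w, F) = 343 (s(w, F) = (7 - (-2 + 2)²)³ = (7 - 1*0²)³ = (7 - 1*0)³ = (7 + 0)³ = 7³ = 343)
T(h) = 344*h (T(h) = h + 343*h = 344*h)
1/(9*(-13) + T(-24)) = 1/(9*(-13) + 344*(-24)) = 1/(-117 - 8256) = 1/(-8373) = -1/8373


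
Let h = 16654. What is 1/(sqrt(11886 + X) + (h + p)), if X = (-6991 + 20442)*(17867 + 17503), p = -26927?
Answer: 10273/370239227 + 2*sqrt(118943439)/370239227 ≈ 8.6661e-5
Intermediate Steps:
X = 475761870 (X = 13451*35370 = 475761870)
1/(sqrt(11886 + X) + (h + p)) = 1/(sqrt(11886 + 475761870) + (16654 - 26927)) = 1/(sqrt(475773756) - 10273) = 1/(2*sqrt(118943439) - 10273) = 1/(-10273 + 2*sqrt(118943439))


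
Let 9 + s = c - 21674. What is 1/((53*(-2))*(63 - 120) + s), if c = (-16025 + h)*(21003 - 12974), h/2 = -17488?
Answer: -1/409502670 ≈ -2.4420e-9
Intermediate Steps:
h = -34976 (h = 2*(-17488) = -34976)
c = -409487029 (c = (-16025 - 34976)*(21003 - 12974) = -51001*8029 = -409487029)
s = -409508712 (s = -9 + (-409487029 - 21674) = -9 - 409508703 = -409508712)
1/((53*(-2))*(63 - 120) + s) = 1/((53*(-2))*(63 - 120) - 409508712) = 1/(-106*(-57) - 409508712) = 1/(6042 - 409508712) = 1/(-409502670) = -1/409502670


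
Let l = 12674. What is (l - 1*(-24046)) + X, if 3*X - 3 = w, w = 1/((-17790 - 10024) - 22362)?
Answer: 5527538687/150528 ≈ 36721.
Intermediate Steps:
w = -1/50176 (w = 1/(-27814 - 22362) = 1/(-50176) = -1/50176 ≈ -1.9930e-5)
X = 150527/150528 (X = 1 + (1/3)*(-1/50176) = 1 - 1/150528 = 150527/150528 ≈ 0.99999)
(l - 1*(-24046)) + X = (12674 - 1*(-24046)) + 150527/150528 = (12674 + 24046) + 150527/150528 = 36720 + 150527/150528 = 5527538687/150528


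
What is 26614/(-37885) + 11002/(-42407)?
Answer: -1545430668/1606589195 ≈ -0.96193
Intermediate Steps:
26614/(-37885) + 11002/(-42407) = 26614*(-1/37885) + 11002*(-1/42407) = -26614/37885 - 11002/42407 = -1545430668/1606589195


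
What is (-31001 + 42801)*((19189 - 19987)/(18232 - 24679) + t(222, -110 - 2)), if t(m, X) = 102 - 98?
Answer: 14938800/307 ≈ 48661.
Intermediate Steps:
t(m, X) = 4
(-31001 + 42801)*((19189 - 19987)/(18232 - 24679) + t(222, -110 - 2)) = (-31001 + 42801)*((19189 - 19987)/(18232 - 24679) + 4) = 11800*(-798/(-6447) + 4) = 11800*(-798*(-1/6447) + 4) = 11800*(38/307 + 4) = 11800*(1266/307) = 14938800/307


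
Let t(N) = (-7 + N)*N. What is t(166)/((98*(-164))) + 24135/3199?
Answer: 21675951/3672452 ≈ 5.9023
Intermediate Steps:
t(N) = N*(-7 + N)
t(166)/((98*(-164))) + 24135/3199 = (166*(-7 + 166))/((98*(-164))) + 24135/3199 = (166*159)/(-16072) + 24135*(1/3199) = 26394*(-1/16072) + 24135/3199 = -13197/8036 + 24135/3199 = 21675951/3672452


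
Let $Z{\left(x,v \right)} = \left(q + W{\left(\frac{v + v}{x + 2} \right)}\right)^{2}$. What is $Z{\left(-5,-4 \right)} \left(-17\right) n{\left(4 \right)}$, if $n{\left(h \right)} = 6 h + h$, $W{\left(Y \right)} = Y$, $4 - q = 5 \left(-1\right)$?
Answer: $- \frac{583100}{9} \approx -64789.0$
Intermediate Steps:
$q = 9$ ($q = 4 - 5 \left(-1\right) = 4 - -5 = 4 + 5 = 9$)
$Z{\left(x,v \right)} = \left(9 + \frac{2 v}{2 + x}\right)^{2}$ ($Z{\left(x,v \right)} = \left(9 + \frac{v + v}{x + 2}\right)^{2} = \left(9 + \frac{2 v}{2 + x}\right)^{2}$)
$n{\left(h \right)} = 7 h$
$Z{\left(-5,-4 \right)} \left(-17\right) n{\left(4 \right)} = \frac{\left(18 + 2 \left(-4\right) + 9 \left(-5\right)\right)^{2}}{\left(2 - 5\right)^{2}} \left(-17\right) 7 \cdot 4 = \frac{\left(18 - 8 - 45\right)^{2}}{9} \left(-17\right) 28 = \frac{\left(-35\right)^{2}}{9} \left(-17\right) 28 = \frac{1}{9} \cdot 1225 \left(-17\right) 28 = \frac{1225}{9} \left(-17\right) 28 = \left(- \frac{20825}{9}\right) 28 = - \frac{583100}{9}$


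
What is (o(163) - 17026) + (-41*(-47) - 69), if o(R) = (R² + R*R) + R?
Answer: 38133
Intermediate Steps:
o(R) = R + 2*R² (o(R) = (R² + R²) + R = 2*R² + R = R + 2*R²)
(o(163) - 17026) + (-41*(-47) - 69) = (163*(1 + 2*163) - 17026) + (-41*(-47) - 69) = (163*(1 + 326) - 17026) + (1927 - 69) = (163*327 - 17026) + 1858 = (53301 - 17026) + 1858 = 36275 + 1858 = 38133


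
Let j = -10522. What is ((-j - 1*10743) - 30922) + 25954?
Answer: -5189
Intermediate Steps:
((-j - 1*10743) - 30922) + 25954 = ((-1*(-10522) - 1*10743) - 30922) + 25954 = ((10522 - 10743) - 30922) + 25954 = (-221 - 30922) + 25954 = -31143 + 25954 = -5189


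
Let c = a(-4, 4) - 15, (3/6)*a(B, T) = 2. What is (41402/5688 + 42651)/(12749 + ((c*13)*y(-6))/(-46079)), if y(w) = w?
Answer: 508210087405/151885193652 ≈ 3.3460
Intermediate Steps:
a(B, T) = 4 (a(B, T) = 2*2 = 4)
c = -11 (c = 4 - 15 = -11)
(41402/5688 + 42651)/(12749 + ((c*13)*y(-6))/(-46079)) = (41402/5688 + 42651)/(12749 + (-11*13*(-6))/(-46079)) = (41402*(1/5688) + 42651)/(12749 - 143*(-6)*(-1/46079)) = (20701/2844 + 42651)/(12749 + 858*(-1/46079)) = 121320145/(2844*(12749 - 78/4189)) = 121320145/(2844*(53405483/4189)) = (121320145/2844)*(4189/53405483) = 508210087405/151885193652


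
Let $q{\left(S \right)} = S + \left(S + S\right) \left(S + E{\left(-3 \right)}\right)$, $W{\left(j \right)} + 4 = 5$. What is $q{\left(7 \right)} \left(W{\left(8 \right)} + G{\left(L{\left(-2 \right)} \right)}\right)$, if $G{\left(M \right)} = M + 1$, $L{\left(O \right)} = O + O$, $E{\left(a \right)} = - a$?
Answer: $-294$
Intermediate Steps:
$L{\left(O \right)} = 2 O$
$W{\left(j \right)} = 1$ ($W{\left(j \right)} = -4 + 5 = 1$)
$G{\left(M \right)} = 1 + M$
$q{\left(S \right)} = S + 2 S \left(3 + S\right)$ ($q{\left(S \right)} = S + \left(S + S\right) \left(S - -3\right) = S + 2 S \left(S + 3\right) = S + 2 S \left(3 + S\right)$)
$q{\left(7 \right)} \left(W{\left(8 \right)} + G{\left(L{\left(-2 \right)} \right)}\right) = 7 \left(7 + 2 \cdot 7\right) \left(1 + \left(1 + 2 \left(-2\right)\right)\right) = 7 \left(7 + 14\right) \left(1 + \left(1 - 4\right)\right) = 7 \cdot 21 \left(1 - 3\right) = 147 \left(-2\right) = -294$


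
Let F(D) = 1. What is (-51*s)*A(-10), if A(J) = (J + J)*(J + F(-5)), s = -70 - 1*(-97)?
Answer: -247860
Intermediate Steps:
s = 27 (s = -70 + 97 = 27)
A(J) = 2*J*(1 + J) (A(J) = (J + J)*(J + 1) = (2*J)*(1 + J) = 2*J*(1 + J))
(-51*s)*A(-10) = (-51*27)*(2*(-10)*(1 - 10)) = -2754*(-10)*(-9) = -1377*180 = -247860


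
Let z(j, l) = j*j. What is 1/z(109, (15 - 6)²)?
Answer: 1/11881 ≈ 8.4168e-5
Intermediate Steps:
z(j, l) = j²
1/z(109, (15 - 6)²) = 1/(109²) = 1/11881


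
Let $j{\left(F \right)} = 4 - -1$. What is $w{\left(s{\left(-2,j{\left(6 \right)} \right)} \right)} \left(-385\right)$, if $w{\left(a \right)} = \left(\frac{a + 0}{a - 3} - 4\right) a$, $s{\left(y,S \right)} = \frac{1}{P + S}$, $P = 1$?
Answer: $\frac{8855}{34} \approx 260.44$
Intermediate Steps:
$j{\left(F \right)} = 5$ ($j{\left(F \right)} = 4 + 1 = 5$)
$s{\left(y,S \right)} = \frac{1}{1 + S}$
$w{\left(a \right)} = a \left(-4 + \frac{a}{-3 + a}\right)$ ($w{\left(a \right)} = \left(\frac{a}{-3 + a} - 4\right) a = \left(-4 + \frac{a}{-3 + a}\right) a = a \left(-4 + \frac{a}{-3 + a}\right)$)
$w{\left(s{\left(-2,j{\left(6 \right)} \right)} \right)} \left(-385\right) = \frac{3 \left(4 - \frac{1}{1 + 5}\right)}{\left(1 + 5\right) \left(-3 + \frac{1}{1 + 5}\right)} \left(-385\right) = \frac{3 \left(4 - \frac{1}{6}\right)}{6 \left(-3 + \frac{1}{6}\right)} \left(-385\right) = 3 \cdot \frac{1}{6} \frac{1}{-3 + \frac{1}{6}} \left(4 - \frac{1}{6}\right) \left(-385\right) = 3 \cdot \frac{1}{6} \frac{1}{- \frac{17}{6}} \left(4 - \frac{1}{6}\right) \left(-385\right) = 3 \cdot \frac{1}{6} \left(- \frac{6}{17}\right) \frac{23}{6} \left(-385\right) = \left(- \frac{23}{34}\right) \left(-385\right) = \frac{8855}{34}$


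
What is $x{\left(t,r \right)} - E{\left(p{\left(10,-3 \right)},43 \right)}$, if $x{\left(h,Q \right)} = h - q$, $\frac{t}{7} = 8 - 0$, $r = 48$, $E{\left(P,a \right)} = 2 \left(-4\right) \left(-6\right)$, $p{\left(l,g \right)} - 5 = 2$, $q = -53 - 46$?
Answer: $107$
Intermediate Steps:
$q = -99$
$p{\left(l,g \right)} = 7$ ($p{\left(l,g \right)} = 5 + 2 = 7$)
$E{\left(P,a \right)} = 48$ ($E{\left(P,a \right)} = \left(-8\right) \left(-6\right) = 48$)
$t = 56$ ($t = 7 \left(8 - 0\right) = 7 \left(8 + 0\right) = 7 \cdot 8 = 56$)
$x{\left(h,Q \right)} = 99 + h$ ($x{\left(h,Q \right)} = h - -99 = h + 99 = 99 + h$)
$x{\left(t,r \right)} - E{\left(p{\left(10,-3 \right)},43 \right)} = \left(99 + 56\right) - 48 = 155 - 48 = 107$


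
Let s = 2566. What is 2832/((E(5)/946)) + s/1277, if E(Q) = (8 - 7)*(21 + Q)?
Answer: 1710620830/16601 ≈ 1.0304e+5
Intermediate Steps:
E(Q) = 21 + Q (E(Q) = 1*(21 + Q) = 21 + Q)
2832/((E(5)/946)) + s/1277 = 2832/(((21 + 5)/946)) + 2566/1277 = 2832/((26*(1/946))) + 2566*(1/1277) = 2832/(13/473) + 2566/1277 = 2832*(473/13) + 2566/1277 = 1339536/13 + 2566/1277 = 1710620830/16601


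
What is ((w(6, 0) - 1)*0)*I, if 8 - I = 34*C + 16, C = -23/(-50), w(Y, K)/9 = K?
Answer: 0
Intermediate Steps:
w(Y, K) = 9*K
C = 23/50 (C = -23*(-1/50) = 23/50 ≈ 0.46000)
I = -591/25 (I = 8 - (34*(23/50) + 16) = 8 - (391/25 + 16) = 8 - 1*791/25 = 8 - 791/25 = -591/25 ≈ -23.640)
((w(6, 0) - 1)*0)*I = ((9*0 - 1)*0)*(-591/25) = ((0 - 1)*0)*(-591/25) = -1*0*(-591/25) = 0*(-591/25) = 0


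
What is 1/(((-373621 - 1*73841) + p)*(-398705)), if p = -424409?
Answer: 1/347619327055 ≈ 2.8767e-12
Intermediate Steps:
1/(((-373621 - 1*73841) + p)*(-398705)) = 1/((-373621 - 1*73841) - 424409*(-398705)) = -1/398705/((-373621 - 73841) - 424409) = -1/398705/(-447462 - 424409) = -1/398705/(-871871) = -1/871871*(-1/398705) = 1/347619327055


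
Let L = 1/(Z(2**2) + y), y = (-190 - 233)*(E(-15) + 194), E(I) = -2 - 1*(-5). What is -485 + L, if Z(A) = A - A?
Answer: -40415536/83331 ≈ -485.00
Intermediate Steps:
E(I) = 3 (E(I) = -2 + 5 = 3)
Z(A) = 0
y = -83331 (y = (-190 - 233)*(3 + 194) = -423*197 = -83331)
L = -1/83331 (L = 1/(0 - 83331) = 1/(-83331) = -1/83331 ≈ -1.2000e-5)
-485 + L = -485 - 1/83331 = -40415536/83331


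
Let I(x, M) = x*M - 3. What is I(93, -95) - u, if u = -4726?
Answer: -4112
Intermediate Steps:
I(x, M) = -3 + M*x (I(x, M) = M*x - 3 = -3 + M*x)
I(93, -95) - u = (-3 - 95*93) - 1*(-4726) = (-3 - 8835) + 4726 = -8838 + 4726 = -4112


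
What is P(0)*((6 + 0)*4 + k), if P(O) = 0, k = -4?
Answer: 0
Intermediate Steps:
P(0)*((6 + 0)*4 + k) = 0*((6 + 0)*4 - 4) = 0*(6*4 - 4) = 0*(24 - 4) = 0*20 = 0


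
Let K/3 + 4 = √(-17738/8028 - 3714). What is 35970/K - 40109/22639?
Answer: -4959142988861/339156873871 - 35970*I*√6652921790/14981089 ≈ -14.622 - 195.84*I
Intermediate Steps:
K = -12 + I*√6652921790/446 (K = -12 + 3*√(-17738/8028 - 3714) = -12 + 3*√(-17738*1/8028 - 3714) = -12 + 3*√(-8869/4014 - 3714) = -12 + 3*√(-14916865/4014) = -12 + 3*(I*√6652921790/1338) = -12 + I*√6652921790/446 ≈ -12.0 + 182.88*I)
35970/K - 40109/22639 = 35970/(-12 + I*√6652921790/446) - 40109/22639 = -40109/22639 + 35970/(-12 + I*√6652921790/446)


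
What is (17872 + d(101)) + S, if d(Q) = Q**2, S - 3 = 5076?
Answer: 33152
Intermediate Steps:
S = 5079 (S = 3 + 5076 = 5079)
(17872 + d(101)) + S = (17872 + 101**2) + 5079 = (17872 + 10201) + 5079 = 28073 + 5079 = 33152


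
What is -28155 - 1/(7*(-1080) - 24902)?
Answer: -913967609/32462 ≈ -28155.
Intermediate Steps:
-28155 - 1/(7*(-1080) - 24902) = -28155 - 1/(-7560 - 24902) = -28155 - 1/(-32462) = -28155 - 1*(-1/32462) = -28155 + 1/32462 = -913967609/32462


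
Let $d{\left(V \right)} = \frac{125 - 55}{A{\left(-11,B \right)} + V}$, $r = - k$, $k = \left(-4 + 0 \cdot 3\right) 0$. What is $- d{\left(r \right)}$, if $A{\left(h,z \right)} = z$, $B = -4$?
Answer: $\frac{35}{2} \approx 17.5$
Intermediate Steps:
$k = 0$ ($k = \left(-4 + 0\right) 0 = \left(-4\right) 0 = 0$)
$r = 0$ ($r = \left(-1\right) 0 = 0$)
$d{\left(V \right)} = \frac{70}{-4 + V}$ ($d{\left(V \right)} = \frac{125 - 55}{-4 + V} = \frac{70}{-4 + V}$)
$- d{\left(r \right)} = - \frac{70}{-4 + 0} = - \frac{70}{-4} = - \frac{70 \left(-1\right)}{4} = \left(-1\right) \left(- \frac{35}{2}\right) = \frac{35}{2}$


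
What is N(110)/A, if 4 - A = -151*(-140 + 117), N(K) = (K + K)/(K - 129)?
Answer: 220/65911 ≈ 0.0033378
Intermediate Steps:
N(K) = 2*K/(-129 + K) (N(K) = (2*K)/(-129 + K) = 2*K/(-129 + K))
A = -3469 (A = 4 - (-151)*(-140 + 117) = 4 - (-151)*(-23) = 4 - 1*3473 = 4 - 3473 = -3469)
N(110)/A = (2*110/(-129 + 110))/(-3469) = (2*110/(-19))*(-1/3469) = (2*110*(-1/19))*(-1/3469) = -220/19*(-1/3469) = 220/65911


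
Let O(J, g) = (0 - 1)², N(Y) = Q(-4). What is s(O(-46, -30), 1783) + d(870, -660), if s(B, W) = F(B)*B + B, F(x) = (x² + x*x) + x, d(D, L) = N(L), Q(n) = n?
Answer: 0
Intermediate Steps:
N(Y) = -4
O(J, g) = 1 (O(J, g) = (-1)² = 1)
d(D, L) = -4
F(x) = x + 2*x² (F(x) = (x² + x²) + x = 2*x² + x = x + 2*x²)
s(B, W) = B + B²*(1 + 2*B) (s(B, W) = (B*(1 + 2*B))*B + B = B²*(1 + 2*B) + B = B + B²*(1 + 2*B))
s(O(-46, -30), 1783) + d(870, -660) = 1*(1 + 1*(1 + 2*1)) - 4 = 1*(1 + 1*(1 + 2)) - 4 = 1*(1 + 1*3) - 4 = 1*(1 + 3) - 4 = 1*4 - 4 = 4 - 4 = 0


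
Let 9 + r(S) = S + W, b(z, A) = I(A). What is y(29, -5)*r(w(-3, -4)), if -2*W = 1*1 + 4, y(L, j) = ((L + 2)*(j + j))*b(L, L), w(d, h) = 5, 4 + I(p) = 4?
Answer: 0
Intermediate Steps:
I(p) = 0 (I(p) = -4 + 4 = 0)
b(z, A) = 0
y(L, j) = 0 (y(L, j) = ((L + 2)*(j + j))*0 = ((2 + L)*(2*j))*0 = (2*j*(2 + L))*0 = 0)
W = -5/2 (W = -(1*1 + 4)/2 = -(1 + 4)/2 = -½*5 = -5/2 ≈ -2.5000)
r(S) = -23/2 + S (r(S) = -9 + (S - 5/2) = -9 + (-5/2 + S) = -23/2 + S)
y(29, -5)*r(w(-3, -4)) = 0*(-23/2 + 5) = 0*(-13/2) = 0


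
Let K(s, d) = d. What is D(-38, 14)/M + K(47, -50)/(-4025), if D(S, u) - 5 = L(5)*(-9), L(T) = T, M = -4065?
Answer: 2914/130893 ≈ 0.022262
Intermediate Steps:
D(S, u) = -40 (D(S, u) = 5 + 5*(-9) = 5 - 45 = -40)
D(-38, 14)/M + K(47, -50)/(-4025) = -40/(-4065) - 50/(-4025) = -40*(-1/4065) - 50*(-1/4025) = 8/813 + 2/161 = 2914/130893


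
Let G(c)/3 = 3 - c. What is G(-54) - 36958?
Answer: -36787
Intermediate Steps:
G(c) = 9 - 3*c (G(c) = 3*(3 - c) = 9 - 3*c)
G(-54) - 36958 = (9 - 3*(-54)) - 36958 = (9 + 162) - 36958 = 171 - 36958 = -36787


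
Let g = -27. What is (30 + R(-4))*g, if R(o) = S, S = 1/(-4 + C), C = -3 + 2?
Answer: -4023/5 ≈ -804.60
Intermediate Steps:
C = -1
S = -⅕ (S = 1/(-4 - 1) = 1/(-5) = -⅕ ≈ -0.20000)
R(o) = -⅕
(30 + R(-4))*g = (30 - ⅕)*(-27) = (149/5)*(-27) = -4023/5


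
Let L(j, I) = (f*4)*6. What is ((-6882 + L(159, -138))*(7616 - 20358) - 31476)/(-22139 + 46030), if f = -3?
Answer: 88576392/23891 ≈ 3707.5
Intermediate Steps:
L(j, I) = -72 (L(j, I) = -3*4*6 = -12*6 = -72)
((-6882 + L(159, -138))*(7616 - 20358) - 31476)/(-22139 + 46030) = ((-6882 - 72)*(7616 - 20358) - 31476)/(-22139 + 46030) = (-6954*(-12742) - 31476)/23891 = (88607868 - 31476)*(1/23891) = 88576392*(1/23891) = 88576392/23891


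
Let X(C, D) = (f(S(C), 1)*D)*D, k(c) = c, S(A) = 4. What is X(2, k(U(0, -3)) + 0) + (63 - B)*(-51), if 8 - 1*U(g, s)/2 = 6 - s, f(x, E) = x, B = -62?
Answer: -6359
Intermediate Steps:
U(g, s) = 4 + 2*s (U(g, s) = 16 - 2*(6 - s) = 16 + (-12 + 2*s) = 4 + 2*s)
X(C, D) = 4*D**2 (X(C, D) = (4*D)*D = 4*D**2)
X(2, k(U(0, -3)) + 0) + (63 - B)*(-51) = 4*((4 + 2*(-3)) + 0)**2 + (63 - 1*(-62))*(-51) = 4*((4 - 6) + 0)**2 + (63 + 62)*(-51) = 4*(-2 + 0)**2 + 125*(-51) = 4*(-2)**2 - 6375 = 4*4 - 6375 = 16 - 6375 = -6359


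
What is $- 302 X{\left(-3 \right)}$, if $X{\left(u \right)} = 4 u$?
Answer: $3624$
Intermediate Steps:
$- 302 X{\left(-3 \right)} = - 302 \cdot 4 \left(-3\right) = \left(-302\right) \left(-12\right) = 3624$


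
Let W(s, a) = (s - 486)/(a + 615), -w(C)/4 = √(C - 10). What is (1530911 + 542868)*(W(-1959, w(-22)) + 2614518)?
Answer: 2053483339871513889/378737 - 81126234480*I*√2/378737 ≈ 5.4219e+12 - 3.0293e+5*I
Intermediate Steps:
w(C) = -4*√(-10 + C) (w(C) = -4*√(C - 10) = -4*√(-10 + C))
W(s, a) = (-486 + s)/(615 + a)
(1530911 + 542868)*(W(-1959, w(-22)) + 2614518) = (1530911 + 542868)*((-486 - 1959)/(615 - 4*√(-10 - 22)) + 2614518) = 2073779*(-2445/(615 - 16*I*√2) + 2614518) = 2073779*(2614518 - 2445/(615 - 16*I*√2)) = 5421932523522 - 5070389655/(615 - 16*I*√2)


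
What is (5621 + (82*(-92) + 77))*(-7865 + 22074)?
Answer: -26229814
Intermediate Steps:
(5621 + (82*(-92) + 77))*(-7865 + 22074) = (5621 + (-7544 + 77))*14209 = (5621 - 7467)*14209 = -1846*14209 = -26229814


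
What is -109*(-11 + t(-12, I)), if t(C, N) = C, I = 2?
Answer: 2507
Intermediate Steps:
-109*(-11 + t(-12, I)) = -109*(-11 - 12) = -109*(-23) = 2507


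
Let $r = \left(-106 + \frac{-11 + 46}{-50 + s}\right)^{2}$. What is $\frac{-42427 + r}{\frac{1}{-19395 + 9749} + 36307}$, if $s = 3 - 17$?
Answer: $- \frac{613882200113}{717245073408} \approx -0.85589$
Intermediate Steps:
$s = -14$ ($s = 3 - 17 = -14$)
$r = \frac{46498761}{4096}$ ($r = \left(-106 + \frac{-11 + 46}{-50 - 14}\right)^{2} = \left(-106 + \frac{35}{-64}\right)^{2} = \left(-106 + 35 \left(- \frac{1}{64}\right)\right)^{2} = \left(-106 - \frac{35}{64}\right)^{2} = \left(- \frac{6819}{64}\right)^{2} = \frac{46498761}{4096} \approx 11352.0$)
$\frac{-42427 + r}{\frac{1}{-19395 + 9749} + 36307} = \frac{-42427 + \frac{46498761}{4096}}{\frac{1}{-19395 + 9749} + 36307} = - \frac{127282231}{4096 \left(\frac{1}{-9646} + 36307\right)} = - \frac{127282231}{4096 \left(- \frac{1}{9646} + 36307\right)} = - \frac{127282231}{4096 \cdot \frac{350217321}{9646}} = \left(- \frac{127282231}{4096}\right) \frac{9646}{350217321} = - \frac{613882200113}{717245073408}$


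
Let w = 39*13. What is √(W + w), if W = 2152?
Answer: √2659 ≈ 51.565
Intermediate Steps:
w = 507
√(W + w) = √(2152 + 507) = √2659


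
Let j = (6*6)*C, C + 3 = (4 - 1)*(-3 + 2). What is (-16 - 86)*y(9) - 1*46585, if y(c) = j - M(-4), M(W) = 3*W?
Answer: -25777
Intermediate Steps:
C = -6 (C = -3 + (4 - 1)*(-3 + 2) = -3 + 3*(-1) = -3 - 3 = -6)
j = -216 (j = (6*6)*(-6) = 36*(-6) = -216)
y(c) = -204 (y(c) = -216 - 3*(-4) = -216 - 1*(-12) = -216 + 12 = -204)
(-16 - 86)*y(9) - 1*46585 = (-16 - 86)*(-204) - 1*46585 = -102*(-204) - 46585 = 20808 - 46585 = -25777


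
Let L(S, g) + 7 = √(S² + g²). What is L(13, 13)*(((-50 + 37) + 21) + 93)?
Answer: -707 + 1313*√2 ≈ 1149.9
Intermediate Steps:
L(S, g) = -7 + √(S² + g²)
L(13, 13)*(((-50 + 37) + 21) + 93) = (-7 + √(13² + 13²))*(((-50 + 37) + 21) + 93) = (-7 + √(169 + 169))*((-13 + 21) + 93) = (-7 + √338)*(8 + 93) = (-7 + 13*√2)*101 = -707 + 1313*√2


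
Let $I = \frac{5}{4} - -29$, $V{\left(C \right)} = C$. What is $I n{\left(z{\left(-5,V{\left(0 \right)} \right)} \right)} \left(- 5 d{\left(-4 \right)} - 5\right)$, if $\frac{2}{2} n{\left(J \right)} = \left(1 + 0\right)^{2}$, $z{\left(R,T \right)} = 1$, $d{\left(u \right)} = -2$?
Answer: $\frac{605}{4} \approx 151.25$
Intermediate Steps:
$I = \frac{121}{4}$ ($I = 5 \cdot \frac{1}{4} + 29 = \frac{5}{4} + 29 = \frac{121}{4} \approx 30.25$)
$n{\left(J \right)} = 1$ ($n{\left(J \right)} = \left(1 + 0\right)^{2} = 1^{2} = 1$)
$I n{\left(z{\left(-5,V{\left(0 \right)} \right)} \right)} \left(- 5 d{\left(-4 \right)} - 5\right) = \frac{121}{4} \cdot 1 \left(\left(-5\right) \left(-2\right) - 5\right) = \frac{121 \left(10 - 5\right)}{4} = \frac{121}{4} \cdot 5 = \frac{605}{4}$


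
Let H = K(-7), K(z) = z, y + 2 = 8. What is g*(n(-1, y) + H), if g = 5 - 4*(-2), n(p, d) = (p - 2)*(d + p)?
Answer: -286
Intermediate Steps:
y = 6 (y = -2 + 8 = 6)
n(p, d) = (-2 + p)*(d + p)
g = 13 (g = 5 + 8 = 13)
H = -7
g*(n(-1, y) + H) = 13*(((-1)**2 - 2*6 - 2*(-1) + 6*(-1)) - 7) = 13*((1 - 12 + 2 - 6) - 7) = 13*(-15 - 7) = 13*(-22) = -286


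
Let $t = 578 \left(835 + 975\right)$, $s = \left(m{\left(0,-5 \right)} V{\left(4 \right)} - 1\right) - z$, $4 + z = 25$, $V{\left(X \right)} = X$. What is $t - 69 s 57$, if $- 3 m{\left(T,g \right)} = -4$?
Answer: $1111730$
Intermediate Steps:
$m{\left(T,g \right)} = \frac{4}{3}$ ($m{\left(T,g \right)} = \left(- \frac{1}{3}\right) \left(-4\right) = \frac{4}{3}$)
$z = 21$ ($z = -4 + 25 = 21$)
$s = - \frac{50}{3}$ ($s = \left(\frac{4}{3} \cdot 4 - 1\right) - 21 = \left(\frac{16}{3} - 1\right) - 21 = \frac{13}{3} - 21 = - \frac{50}{3} \approx -16.667$)
$t = 1046180$ ($t = 578 \cdot 1810 = 1046180$)
$t - 69 s 57 = 1046180 - 69 \left(- \frac{50}{3}\right) 57 = 1046180 - \left(-1150\right) 57 = 1046180 - -65550 = 1046180 + 65550 = 1111730$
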